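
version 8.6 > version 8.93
False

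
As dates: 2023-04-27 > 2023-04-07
True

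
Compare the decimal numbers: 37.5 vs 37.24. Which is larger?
37.5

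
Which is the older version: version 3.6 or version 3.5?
version 3.5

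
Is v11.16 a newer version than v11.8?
Yes. Version numbers are compared segment by segment as integers, not as decimals: minor version 16 > 8, so v11.16 > v11.8 (even though the decimal 11.16 < 11.8).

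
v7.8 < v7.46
True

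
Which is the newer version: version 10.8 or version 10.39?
version 10.39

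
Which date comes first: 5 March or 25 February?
25 February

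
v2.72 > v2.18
True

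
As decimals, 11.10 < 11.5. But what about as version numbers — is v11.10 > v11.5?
True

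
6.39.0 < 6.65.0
True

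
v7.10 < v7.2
False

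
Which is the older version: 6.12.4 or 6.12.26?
6.12.4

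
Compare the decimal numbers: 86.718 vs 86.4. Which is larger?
86.718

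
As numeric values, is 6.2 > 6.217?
False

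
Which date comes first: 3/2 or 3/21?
3/2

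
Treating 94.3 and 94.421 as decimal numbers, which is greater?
94.421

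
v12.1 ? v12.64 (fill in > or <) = <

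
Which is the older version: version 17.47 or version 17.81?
version 17.47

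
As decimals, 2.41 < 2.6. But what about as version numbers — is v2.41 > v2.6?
True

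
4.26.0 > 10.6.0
False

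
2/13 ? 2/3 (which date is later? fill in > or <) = >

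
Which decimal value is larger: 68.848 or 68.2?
68.848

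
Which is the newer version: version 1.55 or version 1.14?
version 1.55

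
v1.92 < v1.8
False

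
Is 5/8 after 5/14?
No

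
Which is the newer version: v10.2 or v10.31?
v10.31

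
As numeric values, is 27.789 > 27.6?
True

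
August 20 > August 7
True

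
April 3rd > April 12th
False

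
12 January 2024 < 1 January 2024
False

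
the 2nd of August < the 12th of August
True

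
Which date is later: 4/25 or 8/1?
8/1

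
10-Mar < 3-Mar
False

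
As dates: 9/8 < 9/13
True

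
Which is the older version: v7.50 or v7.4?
v7.4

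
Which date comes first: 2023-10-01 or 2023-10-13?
2023-10-01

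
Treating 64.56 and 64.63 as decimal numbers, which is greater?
64.63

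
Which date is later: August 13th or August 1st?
August 13th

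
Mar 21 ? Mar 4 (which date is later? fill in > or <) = >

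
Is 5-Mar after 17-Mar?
No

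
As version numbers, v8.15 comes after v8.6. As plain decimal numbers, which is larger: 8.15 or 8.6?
8.6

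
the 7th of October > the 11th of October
False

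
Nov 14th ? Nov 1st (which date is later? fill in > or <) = >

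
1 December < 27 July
False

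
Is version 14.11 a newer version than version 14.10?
Yes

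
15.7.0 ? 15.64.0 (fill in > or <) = <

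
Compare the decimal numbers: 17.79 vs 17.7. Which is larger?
17.79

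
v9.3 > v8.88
True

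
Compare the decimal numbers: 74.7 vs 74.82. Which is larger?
74.82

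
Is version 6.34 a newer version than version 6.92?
No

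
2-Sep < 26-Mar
False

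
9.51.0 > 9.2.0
True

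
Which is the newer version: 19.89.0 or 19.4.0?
19.89.0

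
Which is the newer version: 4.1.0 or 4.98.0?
4.98.0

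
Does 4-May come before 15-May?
Yes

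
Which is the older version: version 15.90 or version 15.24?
version 15.24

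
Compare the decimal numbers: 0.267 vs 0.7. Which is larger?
0.7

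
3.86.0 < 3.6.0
False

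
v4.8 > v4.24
False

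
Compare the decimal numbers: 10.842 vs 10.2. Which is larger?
10.842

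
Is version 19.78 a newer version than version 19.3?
Yes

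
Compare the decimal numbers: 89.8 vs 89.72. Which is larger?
89.8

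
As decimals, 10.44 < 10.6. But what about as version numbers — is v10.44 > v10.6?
True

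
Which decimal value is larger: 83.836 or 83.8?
83.836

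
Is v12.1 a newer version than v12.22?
No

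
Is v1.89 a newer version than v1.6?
Yes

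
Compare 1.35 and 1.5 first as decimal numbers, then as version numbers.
As decimals: 1.35 < 1.5. As versions: v1.35 > v1.5 (minor version 35 > 5).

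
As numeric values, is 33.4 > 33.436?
False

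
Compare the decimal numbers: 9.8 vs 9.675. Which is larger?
9.8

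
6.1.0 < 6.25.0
True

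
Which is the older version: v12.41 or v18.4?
v12.41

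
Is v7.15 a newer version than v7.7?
Yes. Version numbers are compared segment by segment as integers, not as decimals: minor version 15 > 7, so v7.15 > v7.7 (even though the decimal 7.15 < 7.7).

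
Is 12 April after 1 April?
Yes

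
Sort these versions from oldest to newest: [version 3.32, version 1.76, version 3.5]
[version 1.76, version 3.5, version 3.32]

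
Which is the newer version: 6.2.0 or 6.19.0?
6.19.0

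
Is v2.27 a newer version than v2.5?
Yes. Version numbers are compared segment by segment as integers, not as decimals: minor version 27 > 5, so v2.27 > v2.5 (even though the decimal 2.27 < 2.5).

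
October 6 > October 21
False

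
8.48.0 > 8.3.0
True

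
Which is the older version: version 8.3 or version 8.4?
version 8.3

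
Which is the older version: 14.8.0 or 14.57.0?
14.8.0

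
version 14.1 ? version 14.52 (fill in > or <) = <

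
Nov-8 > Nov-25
False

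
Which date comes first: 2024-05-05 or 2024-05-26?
2024-05-05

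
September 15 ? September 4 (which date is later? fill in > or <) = >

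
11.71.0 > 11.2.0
True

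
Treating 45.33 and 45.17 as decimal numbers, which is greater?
45.33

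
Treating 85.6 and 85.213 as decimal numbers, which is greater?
85.6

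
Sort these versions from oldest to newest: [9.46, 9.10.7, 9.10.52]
[9.10.7, 9.10.52, 9.46]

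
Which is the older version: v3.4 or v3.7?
v3.4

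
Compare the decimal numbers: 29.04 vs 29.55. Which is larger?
29.55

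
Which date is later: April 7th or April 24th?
April 24th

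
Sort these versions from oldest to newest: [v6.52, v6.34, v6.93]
[v6.34, v6.52, v6.93]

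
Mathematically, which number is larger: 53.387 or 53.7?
53.7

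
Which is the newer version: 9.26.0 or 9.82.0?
9.82.0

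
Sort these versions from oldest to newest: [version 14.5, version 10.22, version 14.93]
[version 10.22, version 14.5, version 14.93]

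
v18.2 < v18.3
True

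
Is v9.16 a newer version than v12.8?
No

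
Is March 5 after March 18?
No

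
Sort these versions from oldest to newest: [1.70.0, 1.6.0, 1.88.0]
[1.6.0, 1.70.0, 1.88.0]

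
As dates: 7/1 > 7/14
False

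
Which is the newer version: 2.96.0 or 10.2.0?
10.2.0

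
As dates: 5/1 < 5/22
True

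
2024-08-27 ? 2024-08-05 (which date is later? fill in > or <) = >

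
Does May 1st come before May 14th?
Yes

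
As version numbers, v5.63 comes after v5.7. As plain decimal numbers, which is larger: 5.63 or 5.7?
5.7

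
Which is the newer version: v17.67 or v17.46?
v17.67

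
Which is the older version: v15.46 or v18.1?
v15.46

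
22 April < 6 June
True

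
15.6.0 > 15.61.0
False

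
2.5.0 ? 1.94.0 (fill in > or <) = >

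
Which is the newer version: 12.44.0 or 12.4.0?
12.44.0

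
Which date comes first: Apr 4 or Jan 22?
Jan 22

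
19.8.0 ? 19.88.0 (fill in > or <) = <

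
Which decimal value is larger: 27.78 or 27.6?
27.78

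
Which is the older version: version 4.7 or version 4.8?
version 4.7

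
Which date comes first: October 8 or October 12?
October 8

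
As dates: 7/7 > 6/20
True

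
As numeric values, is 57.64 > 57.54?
True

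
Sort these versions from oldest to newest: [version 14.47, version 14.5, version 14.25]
[version 14.5, version 14.25, version 14.47]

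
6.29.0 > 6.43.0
False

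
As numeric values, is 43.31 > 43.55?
False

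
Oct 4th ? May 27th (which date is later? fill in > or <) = >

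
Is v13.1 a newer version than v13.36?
No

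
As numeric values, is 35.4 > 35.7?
False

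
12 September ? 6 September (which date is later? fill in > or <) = >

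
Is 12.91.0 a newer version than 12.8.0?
Yes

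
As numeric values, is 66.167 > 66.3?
False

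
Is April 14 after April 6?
Yes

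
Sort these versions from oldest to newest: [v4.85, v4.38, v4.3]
[v4.3, v4.38, v4.85]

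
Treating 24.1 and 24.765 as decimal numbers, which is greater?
24.765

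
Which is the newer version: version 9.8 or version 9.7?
version 9.8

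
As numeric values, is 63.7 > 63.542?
True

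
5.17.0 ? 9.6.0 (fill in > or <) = <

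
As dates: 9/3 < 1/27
False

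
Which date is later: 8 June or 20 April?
8 June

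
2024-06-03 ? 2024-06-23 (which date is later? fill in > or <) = <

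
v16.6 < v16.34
True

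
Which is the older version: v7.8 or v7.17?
v7.8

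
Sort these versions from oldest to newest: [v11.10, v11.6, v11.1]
[v11.1, v11.6, v11.10]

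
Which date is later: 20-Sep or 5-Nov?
5-Nov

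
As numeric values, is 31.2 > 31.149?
True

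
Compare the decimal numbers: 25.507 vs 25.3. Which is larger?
25.507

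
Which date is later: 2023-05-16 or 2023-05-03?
2023-05-16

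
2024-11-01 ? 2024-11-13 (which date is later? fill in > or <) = <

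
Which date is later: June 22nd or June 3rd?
June 22nd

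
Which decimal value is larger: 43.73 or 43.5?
43.73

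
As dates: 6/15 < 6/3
False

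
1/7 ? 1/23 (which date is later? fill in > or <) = <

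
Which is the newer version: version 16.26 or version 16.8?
version 16.26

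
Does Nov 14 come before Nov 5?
No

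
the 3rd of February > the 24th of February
False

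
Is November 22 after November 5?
Yes. Day 22 comes after day 5 in November — this is a date comparison, not a decimal one (the decimal 11.22 would be smaller than 11.5).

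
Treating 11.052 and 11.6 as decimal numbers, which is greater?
11.6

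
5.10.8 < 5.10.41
True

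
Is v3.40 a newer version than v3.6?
Yes. Version numbers are compared segment by segment as integers, not as decimals: minor version 40 > 6, so v3.40 > v3.6 (even though the decimal 3.40 < 3.6).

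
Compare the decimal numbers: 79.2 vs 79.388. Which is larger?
79.388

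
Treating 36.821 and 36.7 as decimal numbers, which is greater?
36.821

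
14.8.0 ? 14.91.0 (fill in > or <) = <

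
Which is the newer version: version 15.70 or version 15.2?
version 15.70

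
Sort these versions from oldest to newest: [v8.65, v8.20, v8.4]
[v8.4, v8.20, v8.65]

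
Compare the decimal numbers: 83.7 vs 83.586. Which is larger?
83.7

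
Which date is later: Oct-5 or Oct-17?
Oct-17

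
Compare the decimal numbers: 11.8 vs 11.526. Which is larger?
11.8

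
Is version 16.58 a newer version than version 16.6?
Yes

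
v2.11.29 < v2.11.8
False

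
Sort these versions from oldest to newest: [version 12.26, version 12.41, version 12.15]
[version 12.15, version 12.26, version 12.41]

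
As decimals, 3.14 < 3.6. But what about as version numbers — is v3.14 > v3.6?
True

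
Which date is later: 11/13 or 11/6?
11/13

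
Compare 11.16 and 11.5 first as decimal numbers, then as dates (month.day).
As decimals: 11.16 < 11.5. As dates: 11/16 is later than 11/5 (day 16 > day 5).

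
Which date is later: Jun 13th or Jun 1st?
Jun 13th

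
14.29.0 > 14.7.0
True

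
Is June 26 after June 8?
Yes. Day 26 comes after day 8 in June — this is a date comparison, not a decimal one (the decimal 6.26 would be smaller than 6.8).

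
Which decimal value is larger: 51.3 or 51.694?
51.694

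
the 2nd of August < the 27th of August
True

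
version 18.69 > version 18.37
True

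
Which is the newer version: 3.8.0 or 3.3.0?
3.8.0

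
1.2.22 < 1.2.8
False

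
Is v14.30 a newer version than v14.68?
No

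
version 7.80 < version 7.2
False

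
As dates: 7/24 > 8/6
False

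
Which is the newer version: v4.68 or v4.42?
v4.68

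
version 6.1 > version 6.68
False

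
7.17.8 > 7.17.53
False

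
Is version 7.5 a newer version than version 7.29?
No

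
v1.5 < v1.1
False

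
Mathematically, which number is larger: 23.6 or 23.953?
23.953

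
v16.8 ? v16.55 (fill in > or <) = <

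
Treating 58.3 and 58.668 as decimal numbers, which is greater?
58.668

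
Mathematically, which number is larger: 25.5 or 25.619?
25.619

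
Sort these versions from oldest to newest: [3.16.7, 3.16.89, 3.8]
[3.8, 3.16.7, 3.16.89]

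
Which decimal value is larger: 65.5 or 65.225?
65.5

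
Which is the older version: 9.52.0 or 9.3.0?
9.3.0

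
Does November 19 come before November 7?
No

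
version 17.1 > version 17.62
False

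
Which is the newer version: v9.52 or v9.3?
v9.52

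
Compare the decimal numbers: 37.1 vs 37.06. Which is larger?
37.1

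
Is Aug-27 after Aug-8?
Yes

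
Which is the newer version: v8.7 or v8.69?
v8.69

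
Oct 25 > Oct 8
True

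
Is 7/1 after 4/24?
Yes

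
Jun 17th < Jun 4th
False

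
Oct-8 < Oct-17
True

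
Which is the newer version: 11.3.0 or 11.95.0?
11.95.0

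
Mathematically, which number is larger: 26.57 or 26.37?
26.57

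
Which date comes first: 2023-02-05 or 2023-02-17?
2023-02-05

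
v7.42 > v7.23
True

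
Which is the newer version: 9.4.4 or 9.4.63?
9.4.63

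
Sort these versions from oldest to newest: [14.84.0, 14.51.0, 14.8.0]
[14.8.0, 14.51.0, 14.84.0]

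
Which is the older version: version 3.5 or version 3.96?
version 3.5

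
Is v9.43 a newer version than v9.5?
Yes. Version numbers are compared segment by segment as integers, not as decimals: minor version 43 > 5, so v9.43 > v9.5 (even though the decimal 9.43 < 9.5).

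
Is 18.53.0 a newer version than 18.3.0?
Yes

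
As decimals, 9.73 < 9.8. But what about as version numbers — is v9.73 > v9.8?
True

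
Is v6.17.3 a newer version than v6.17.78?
No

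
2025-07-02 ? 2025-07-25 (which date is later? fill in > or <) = <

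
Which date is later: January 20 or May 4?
May 4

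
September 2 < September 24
True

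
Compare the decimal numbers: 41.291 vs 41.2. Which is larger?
41.291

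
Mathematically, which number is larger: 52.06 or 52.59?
52.59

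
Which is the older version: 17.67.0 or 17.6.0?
17.6.0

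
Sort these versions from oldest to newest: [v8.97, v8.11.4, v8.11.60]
[v8.11.4, v8.11.60, v8.97]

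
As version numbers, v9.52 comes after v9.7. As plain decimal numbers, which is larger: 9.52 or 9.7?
9.7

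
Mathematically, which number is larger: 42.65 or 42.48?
42.65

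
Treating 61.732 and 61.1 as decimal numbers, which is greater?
61.732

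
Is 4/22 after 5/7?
No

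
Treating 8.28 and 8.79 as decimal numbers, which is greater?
8.79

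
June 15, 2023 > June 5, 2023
True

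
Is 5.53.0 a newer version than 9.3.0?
No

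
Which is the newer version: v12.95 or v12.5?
v12.95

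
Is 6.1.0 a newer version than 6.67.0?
No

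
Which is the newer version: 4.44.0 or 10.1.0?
10.1.0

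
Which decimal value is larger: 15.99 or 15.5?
15.99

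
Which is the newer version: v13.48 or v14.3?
v14.3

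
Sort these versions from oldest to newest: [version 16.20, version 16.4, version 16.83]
[version 16.4, version 16.20, version 16.83]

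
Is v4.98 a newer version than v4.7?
Yes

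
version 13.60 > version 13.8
True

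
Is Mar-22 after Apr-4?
No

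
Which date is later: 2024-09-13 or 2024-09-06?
2024-09-13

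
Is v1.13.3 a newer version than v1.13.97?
No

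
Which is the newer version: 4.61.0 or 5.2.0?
5.2.0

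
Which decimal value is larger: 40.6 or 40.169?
40.6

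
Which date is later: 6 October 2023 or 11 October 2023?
11 October 2023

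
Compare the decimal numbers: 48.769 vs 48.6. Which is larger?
48.769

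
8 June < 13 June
True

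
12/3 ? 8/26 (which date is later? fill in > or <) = >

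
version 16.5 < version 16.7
True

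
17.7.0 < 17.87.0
True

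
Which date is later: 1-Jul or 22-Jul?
22-Jul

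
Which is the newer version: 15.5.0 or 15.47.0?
15.47.0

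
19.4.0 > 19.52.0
False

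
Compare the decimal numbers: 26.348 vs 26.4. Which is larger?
26.4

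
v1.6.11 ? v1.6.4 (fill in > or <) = >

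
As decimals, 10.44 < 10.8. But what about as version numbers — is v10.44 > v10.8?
True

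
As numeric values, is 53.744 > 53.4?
True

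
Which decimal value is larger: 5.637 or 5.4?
5.637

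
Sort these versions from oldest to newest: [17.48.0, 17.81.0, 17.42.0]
[17.42.0, 17.48.0, 17.81.0]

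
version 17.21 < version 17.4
False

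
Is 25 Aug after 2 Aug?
Yes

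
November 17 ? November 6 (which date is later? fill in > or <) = >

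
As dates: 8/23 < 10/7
True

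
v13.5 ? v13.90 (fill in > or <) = <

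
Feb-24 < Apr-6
True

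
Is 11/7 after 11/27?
No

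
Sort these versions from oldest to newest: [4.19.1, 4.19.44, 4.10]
[4.10, 4.19.1, 4.19.44]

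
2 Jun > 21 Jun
False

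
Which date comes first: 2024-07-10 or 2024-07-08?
2024-07-08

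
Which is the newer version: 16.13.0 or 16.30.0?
16.30.0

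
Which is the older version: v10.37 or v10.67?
v10.37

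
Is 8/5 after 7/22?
Yes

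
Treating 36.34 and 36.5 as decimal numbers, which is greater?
36.5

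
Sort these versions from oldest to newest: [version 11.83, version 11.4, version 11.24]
[version 11.4, version 11.24, version 11.83]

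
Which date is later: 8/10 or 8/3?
8/10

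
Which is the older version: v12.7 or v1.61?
v1.61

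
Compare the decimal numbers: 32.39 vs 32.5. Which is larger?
32.5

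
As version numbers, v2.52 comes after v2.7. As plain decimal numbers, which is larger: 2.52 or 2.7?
2.7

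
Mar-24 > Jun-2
False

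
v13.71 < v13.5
False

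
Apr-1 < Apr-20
True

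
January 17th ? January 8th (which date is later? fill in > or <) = >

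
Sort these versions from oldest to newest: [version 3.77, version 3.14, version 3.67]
[version 3.14, version 3.67, version 3.77]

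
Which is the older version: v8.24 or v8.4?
v8.4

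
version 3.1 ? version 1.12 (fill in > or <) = >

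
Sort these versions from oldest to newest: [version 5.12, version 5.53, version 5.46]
[version 5.12, version 5.46, version 5.53]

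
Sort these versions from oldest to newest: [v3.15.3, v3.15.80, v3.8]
[v3.8, v3.15.3, v3.15.80]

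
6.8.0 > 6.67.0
False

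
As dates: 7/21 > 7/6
True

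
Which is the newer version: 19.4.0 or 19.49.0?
19.49.0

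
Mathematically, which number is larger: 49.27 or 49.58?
49.58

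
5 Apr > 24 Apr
False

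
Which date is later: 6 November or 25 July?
6 November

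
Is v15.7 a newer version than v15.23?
No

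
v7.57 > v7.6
True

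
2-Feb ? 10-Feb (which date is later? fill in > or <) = <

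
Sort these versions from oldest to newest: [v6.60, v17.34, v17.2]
[v6.60, v17.2, v17.34]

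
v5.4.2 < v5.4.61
True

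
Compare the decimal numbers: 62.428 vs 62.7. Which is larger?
62.7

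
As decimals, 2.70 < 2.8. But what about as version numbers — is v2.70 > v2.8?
True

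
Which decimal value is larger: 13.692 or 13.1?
13.692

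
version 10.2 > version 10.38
False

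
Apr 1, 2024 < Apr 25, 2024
True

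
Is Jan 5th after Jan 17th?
No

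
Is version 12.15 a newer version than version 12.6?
Yes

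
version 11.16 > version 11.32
False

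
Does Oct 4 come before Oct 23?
Yes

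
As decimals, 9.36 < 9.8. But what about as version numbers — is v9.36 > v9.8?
True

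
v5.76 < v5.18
False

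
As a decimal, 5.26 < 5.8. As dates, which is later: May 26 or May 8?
May 26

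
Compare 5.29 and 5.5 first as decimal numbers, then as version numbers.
As decimals: 5.29 < 5.5. As versions: v5.29 > v5.5 (minor version 29 > 5).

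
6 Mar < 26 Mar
True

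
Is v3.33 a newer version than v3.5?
Yes. Version numbers are compared segment by segment as integers, not as decimals: minor version 33 > 5, so v3.33 > v3.5 (even though the decimal 3.33 < 3.5).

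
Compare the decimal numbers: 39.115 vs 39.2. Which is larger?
39.2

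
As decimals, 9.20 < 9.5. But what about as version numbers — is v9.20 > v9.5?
True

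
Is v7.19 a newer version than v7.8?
Yes. Version numbers are compared segment by segment as integers, not as decimals: minor version 19 > 8, so v7.19 > v7.8 (even though the decimal 7.19 < 7.8).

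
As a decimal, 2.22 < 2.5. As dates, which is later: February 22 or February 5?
February 22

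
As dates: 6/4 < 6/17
True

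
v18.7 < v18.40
True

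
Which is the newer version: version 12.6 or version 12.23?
version 12.23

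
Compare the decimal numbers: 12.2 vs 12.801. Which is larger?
12.801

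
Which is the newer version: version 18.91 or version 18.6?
version 18.91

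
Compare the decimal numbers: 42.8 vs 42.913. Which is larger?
42.913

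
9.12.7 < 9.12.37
True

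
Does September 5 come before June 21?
No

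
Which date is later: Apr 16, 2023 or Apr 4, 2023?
Apr 16, 2023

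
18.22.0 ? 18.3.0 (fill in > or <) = >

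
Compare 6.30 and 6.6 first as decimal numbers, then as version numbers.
As decimals: 6.30 < 6.6. As versions: v6.30 > v6.6 (minor version 30 > 6).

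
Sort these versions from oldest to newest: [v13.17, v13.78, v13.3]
[v13.3, v13.17, v13.78]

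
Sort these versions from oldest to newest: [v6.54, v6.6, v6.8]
[v6.6, v6.8, v6.54]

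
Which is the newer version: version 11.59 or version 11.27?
version 11.59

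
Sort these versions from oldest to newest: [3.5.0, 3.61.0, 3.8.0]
[3.5.0, 3.8.0, 3.61.0]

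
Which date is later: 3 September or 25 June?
3 September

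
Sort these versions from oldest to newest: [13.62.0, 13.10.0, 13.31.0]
[13.10.0, 13.31.0, 13.62.0]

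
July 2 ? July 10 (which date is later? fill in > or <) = <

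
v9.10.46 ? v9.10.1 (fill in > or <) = >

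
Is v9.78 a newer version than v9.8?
Yes. Version numbers are compared segment by segment as integers, not as decimals: minor version 78 > 8, so v9.78 > v9.8 (even though the decimal 9.78 < 9.8).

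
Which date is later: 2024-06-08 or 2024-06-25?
2024-06-25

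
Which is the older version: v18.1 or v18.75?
v18.1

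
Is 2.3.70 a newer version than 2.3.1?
Yes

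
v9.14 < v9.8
False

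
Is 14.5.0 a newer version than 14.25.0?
No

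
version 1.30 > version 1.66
False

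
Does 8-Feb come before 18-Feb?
Yes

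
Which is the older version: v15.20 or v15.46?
v15.20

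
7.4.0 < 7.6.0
True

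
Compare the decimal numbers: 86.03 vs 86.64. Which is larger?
86.64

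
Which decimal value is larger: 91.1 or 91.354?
91.354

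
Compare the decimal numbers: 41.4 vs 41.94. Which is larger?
41.94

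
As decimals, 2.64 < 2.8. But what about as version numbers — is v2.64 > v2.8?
True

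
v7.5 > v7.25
False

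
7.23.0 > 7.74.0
False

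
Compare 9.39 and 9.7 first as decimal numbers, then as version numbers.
As decimals: 9.39 < 9.7. As versions: v9.39 > v9.7 (minor version 39 > 7).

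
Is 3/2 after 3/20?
No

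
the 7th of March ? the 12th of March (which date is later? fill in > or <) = <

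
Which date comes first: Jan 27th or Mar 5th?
Jan 27th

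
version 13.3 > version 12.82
True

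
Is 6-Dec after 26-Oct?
Yes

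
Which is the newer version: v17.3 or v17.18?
v17.18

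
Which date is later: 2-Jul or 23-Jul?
23-Jul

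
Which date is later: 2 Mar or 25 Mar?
25 Mar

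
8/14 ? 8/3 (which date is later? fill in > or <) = >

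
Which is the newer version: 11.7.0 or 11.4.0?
11.7.0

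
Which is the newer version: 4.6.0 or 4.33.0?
4.33.0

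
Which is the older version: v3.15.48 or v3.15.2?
v3.15.2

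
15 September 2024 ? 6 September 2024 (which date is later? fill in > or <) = >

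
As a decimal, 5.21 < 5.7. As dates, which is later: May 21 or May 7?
May 21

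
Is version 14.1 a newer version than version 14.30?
No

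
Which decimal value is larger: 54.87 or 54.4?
54.87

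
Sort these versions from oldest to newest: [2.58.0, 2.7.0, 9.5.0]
[2.7.0, 2.58.0, 9.5.0]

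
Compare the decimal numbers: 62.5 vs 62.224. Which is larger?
62.5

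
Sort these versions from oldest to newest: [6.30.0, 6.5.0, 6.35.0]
[6.5.0, 6.30.0, 6.35.0]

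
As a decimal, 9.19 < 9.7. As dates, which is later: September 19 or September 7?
September 19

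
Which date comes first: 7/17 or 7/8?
7/8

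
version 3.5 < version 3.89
True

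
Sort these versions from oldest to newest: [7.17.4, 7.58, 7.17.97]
[7.17.4, 7.17.97, 7.58]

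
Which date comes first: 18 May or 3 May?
3 May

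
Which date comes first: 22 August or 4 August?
4 August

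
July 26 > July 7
True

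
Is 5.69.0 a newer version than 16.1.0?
No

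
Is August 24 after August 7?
Yes. Day 24 comes after day 7 in August — this is a date comparison, not a decimal one (the decimal 8.24 would be smaller than 8.7).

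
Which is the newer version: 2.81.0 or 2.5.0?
2.81.0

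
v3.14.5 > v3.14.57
False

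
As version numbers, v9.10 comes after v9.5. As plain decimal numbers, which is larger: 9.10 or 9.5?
9.5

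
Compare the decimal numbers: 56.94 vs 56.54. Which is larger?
56.94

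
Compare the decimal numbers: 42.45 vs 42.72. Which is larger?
42.72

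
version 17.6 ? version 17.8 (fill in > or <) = <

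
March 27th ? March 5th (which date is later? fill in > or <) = >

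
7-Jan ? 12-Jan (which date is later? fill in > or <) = <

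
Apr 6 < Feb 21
False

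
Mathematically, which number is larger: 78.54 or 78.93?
78.93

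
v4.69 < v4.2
False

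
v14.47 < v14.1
False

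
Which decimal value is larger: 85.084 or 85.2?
85.2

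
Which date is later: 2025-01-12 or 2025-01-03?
2025-01-12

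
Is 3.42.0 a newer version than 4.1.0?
No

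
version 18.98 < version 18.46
False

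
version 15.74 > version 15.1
True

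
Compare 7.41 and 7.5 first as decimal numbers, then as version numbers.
As decimals: 7.41 < 7.5. As versions: v7.41 > v7.5 (minor version 41 > 5).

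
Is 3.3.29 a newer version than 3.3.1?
Yes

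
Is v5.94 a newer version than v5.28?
Yes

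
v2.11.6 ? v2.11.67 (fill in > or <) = <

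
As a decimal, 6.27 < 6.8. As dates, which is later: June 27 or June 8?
June 27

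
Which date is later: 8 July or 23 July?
23 July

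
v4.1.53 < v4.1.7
False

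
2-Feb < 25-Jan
False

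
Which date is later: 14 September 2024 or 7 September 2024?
14 September 2024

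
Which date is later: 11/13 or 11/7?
11/13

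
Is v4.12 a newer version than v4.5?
Yes. Version numbers are compared segment by segment as integers, not as decimals: minor version 12 > 5, so v4.12 > v4.5 (even though the decimal 4.12 < 4.5).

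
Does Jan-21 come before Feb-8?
Yes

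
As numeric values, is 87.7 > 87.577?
True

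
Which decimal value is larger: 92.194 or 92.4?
92.4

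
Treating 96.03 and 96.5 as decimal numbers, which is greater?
96.5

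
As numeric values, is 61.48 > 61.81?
False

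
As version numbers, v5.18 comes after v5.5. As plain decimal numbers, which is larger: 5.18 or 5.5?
5.5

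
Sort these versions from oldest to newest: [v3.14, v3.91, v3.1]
[v3.1, v3.14, v3.91]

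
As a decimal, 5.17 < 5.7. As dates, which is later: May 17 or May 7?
May 17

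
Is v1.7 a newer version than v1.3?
Yes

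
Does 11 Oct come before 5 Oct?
No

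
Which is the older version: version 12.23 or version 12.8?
version 12.8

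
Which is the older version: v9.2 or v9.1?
v9.1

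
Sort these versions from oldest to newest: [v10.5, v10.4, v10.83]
[v10.4, v10.5, v10.83]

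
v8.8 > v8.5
True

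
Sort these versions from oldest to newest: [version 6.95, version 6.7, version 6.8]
[version 6.7, version 6.8, version 6.95]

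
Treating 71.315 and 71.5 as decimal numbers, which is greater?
71.5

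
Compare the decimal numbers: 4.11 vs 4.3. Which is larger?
4.3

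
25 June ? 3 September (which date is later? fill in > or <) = <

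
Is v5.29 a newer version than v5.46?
No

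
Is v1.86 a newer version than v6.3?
No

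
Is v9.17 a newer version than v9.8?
Yes. Version numbers are compared segment by segment as integers, not as decimals: minor version 17 > 8, so v9.17 > v9.8 (even though the decimal 9.17 < 9.8).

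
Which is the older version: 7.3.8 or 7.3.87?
7.3.8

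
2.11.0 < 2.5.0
False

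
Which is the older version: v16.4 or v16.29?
v16.4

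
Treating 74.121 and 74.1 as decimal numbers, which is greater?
74.121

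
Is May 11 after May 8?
Yes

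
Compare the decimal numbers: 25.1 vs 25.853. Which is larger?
25.853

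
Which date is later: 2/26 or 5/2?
5/2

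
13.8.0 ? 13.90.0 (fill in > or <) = <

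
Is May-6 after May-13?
No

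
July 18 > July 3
True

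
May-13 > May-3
True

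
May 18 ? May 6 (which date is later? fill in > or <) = >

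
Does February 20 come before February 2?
No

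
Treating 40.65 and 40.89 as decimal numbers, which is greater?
40.89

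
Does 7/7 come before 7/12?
Yes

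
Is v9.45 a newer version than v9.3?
Yes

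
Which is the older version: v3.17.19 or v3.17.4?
v3.17.4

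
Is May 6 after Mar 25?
Yes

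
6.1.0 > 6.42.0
False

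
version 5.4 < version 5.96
True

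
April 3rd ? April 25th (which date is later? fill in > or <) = <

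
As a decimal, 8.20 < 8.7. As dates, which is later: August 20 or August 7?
August 20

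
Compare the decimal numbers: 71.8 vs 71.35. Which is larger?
71.8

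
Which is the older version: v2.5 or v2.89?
v2.5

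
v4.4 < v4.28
True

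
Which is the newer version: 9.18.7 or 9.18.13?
9.18.13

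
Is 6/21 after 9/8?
No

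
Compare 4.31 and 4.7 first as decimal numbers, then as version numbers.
As decimals: 4.31 < 4.7. As versions: v4.31 > v4.7 (minor version 31 > 7).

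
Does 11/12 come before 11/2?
No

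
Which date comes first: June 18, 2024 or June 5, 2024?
June 5, 2024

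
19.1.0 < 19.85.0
True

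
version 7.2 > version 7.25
False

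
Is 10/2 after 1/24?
Yes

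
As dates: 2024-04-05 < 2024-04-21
True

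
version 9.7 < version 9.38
True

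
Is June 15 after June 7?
Yes. Day 15 comes after day 7 in June — this is a date comparison, not a decimal one (the decimal 6.15 would be smaller than 6.7).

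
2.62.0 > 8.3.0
False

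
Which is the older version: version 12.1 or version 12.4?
version 12.1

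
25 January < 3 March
True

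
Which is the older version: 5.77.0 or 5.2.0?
5.2.0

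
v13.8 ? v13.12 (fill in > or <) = <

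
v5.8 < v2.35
False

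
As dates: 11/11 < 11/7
False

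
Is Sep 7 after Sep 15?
No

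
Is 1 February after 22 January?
Yes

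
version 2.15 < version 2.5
False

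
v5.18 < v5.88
True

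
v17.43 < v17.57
True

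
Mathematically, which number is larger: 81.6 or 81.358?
81.6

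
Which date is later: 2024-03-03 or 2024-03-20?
2024-03-20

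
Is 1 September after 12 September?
No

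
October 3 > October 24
False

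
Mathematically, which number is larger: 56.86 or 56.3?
56.86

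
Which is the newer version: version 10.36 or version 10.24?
version 10.36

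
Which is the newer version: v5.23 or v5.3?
v5.23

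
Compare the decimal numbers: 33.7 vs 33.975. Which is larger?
33.975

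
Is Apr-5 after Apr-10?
No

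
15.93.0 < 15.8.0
False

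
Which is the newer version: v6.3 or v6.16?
v6.16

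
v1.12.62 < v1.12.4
False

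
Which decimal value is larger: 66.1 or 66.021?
66.1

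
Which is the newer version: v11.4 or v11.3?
v11.4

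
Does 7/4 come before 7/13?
Yes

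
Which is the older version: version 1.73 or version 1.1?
version 1.1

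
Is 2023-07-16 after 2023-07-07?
Yes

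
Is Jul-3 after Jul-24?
No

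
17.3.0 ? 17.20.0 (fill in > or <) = <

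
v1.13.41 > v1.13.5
True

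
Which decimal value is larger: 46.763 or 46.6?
46.763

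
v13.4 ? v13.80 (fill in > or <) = <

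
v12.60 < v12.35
False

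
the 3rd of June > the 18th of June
False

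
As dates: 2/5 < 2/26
True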